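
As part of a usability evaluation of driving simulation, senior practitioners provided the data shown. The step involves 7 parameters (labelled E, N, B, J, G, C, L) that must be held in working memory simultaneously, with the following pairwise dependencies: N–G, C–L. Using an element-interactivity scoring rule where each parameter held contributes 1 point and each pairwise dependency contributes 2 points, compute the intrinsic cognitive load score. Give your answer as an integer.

11

Count of parameters held simultaneously: 7.
Count of pairwise dependencies listed: 2.
Element contribution: 7 × 1 = 7.
Interaction contribution: 2 × 2 = 4.
Intrinsic load = 7 + 4 = 11.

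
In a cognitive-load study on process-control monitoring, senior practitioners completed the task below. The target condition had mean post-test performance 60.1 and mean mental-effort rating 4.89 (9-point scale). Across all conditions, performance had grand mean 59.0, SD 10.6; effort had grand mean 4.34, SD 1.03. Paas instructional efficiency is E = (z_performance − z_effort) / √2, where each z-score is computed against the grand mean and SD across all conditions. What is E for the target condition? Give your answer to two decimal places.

-0.30

z_performance = (60.1 − 59.0) / 10.6 = 1.1000 / 10.6 = 0.1038.
z_effort = (4.89 − 4.34) / 1.03 = 0.5500 / 1.03 = 0.5340.
z_P − z_E = 0.1038 − 0.5340 = -0.4302.
E = -0.4302 / √2 = -0.4302 / 1.41421 = -0.3042 ≈ -0.30.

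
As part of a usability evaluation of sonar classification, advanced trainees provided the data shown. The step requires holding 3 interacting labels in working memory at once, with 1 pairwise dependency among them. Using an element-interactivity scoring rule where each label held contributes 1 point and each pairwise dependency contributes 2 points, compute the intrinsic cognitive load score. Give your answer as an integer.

5

Element contribution: 3 × 1 = 3.
Interaction contribution: 1 × 2 = 2.
Intrinsic load = 3 + 2 = 5.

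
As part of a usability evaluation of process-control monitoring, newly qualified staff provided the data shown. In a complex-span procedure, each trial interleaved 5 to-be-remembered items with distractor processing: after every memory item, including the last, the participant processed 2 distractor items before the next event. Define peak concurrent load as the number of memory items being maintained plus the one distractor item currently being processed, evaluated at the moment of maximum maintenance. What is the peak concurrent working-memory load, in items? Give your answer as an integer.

Maintenance is greatest during the distractor(s) after memory item 5: all 5 memory items are being held.
One distractor item is concurrently being processed.
Peak concurrent load = 5 + 1 = 6 items.

6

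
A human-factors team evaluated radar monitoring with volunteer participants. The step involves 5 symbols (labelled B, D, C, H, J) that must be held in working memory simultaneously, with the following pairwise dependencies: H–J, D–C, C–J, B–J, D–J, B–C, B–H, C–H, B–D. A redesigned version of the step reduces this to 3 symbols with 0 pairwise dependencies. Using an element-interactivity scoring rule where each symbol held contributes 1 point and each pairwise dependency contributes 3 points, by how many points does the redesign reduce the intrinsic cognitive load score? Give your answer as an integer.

29

Original: 5 × 1 + 9 × 3 = 5 + 27 = 32.
Redesigned: 3 × 1 + 0 × 3 = 3 + 0 = 3.
Reduction = 32 − 3 = 29.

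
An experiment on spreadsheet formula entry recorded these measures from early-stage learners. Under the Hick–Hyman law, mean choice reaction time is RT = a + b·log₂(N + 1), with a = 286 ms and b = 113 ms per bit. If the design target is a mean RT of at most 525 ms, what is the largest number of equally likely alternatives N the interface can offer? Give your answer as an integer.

Set 286 + 113·log₂(N + 1) ≤ 525.
log₂(N + 1) ≤ (525 − 286) / 113 = 2.1150.
N + 1 ≤ 2^2.1150 = 4.3319.
N ≤ 3.3319, so the largest integer N is 3.

3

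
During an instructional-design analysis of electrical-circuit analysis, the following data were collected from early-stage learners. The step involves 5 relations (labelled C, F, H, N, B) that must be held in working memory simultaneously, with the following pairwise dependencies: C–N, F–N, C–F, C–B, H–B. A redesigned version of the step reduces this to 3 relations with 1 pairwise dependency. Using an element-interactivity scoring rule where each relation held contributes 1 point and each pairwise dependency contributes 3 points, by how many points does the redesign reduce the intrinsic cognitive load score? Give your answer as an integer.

Original: 5 × 1 + 5 × 3 = 5 + 15 = 20.
Redesigned: 3 × 1 + 1 × 3 = 3 + 3 = 6.
Reduction = 20 − 6 = 14.

14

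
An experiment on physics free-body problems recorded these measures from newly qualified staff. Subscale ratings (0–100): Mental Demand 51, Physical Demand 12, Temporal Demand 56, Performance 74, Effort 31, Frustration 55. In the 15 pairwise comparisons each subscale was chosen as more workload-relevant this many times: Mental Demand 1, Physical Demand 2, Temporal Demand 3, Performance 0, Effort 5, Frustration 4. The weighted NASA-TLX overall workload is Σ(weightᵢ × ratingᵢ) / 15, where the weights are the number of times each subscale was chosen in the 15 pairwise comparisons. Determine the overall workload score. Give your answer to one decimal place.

The tallies are the weights (they sum to 15).
Weighted sum = 1·51 + 2·12 + 3·56 + 0·74 + 5·31 + 4·55
            = 51 + 24 + 168 + 0 + 155 + 220 = 618.
Overall workload = 618 / 15 = 41.2000 ≈ 41.2.

41.2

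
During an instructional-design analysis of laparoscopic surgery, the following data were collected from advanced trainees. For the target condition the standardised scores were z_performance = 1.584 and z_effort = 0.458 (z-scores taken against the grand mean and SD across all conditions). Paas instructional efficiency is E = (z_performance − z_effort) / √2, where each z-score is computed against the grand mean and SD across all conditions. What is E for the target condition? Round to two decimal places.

z_P − z_E = 1.584 − 0.458 = 1.1260.
E = 1.1260 / √2 = 1.1260 / 1.41421 = 0.7962 ≈ 0.80.

0.80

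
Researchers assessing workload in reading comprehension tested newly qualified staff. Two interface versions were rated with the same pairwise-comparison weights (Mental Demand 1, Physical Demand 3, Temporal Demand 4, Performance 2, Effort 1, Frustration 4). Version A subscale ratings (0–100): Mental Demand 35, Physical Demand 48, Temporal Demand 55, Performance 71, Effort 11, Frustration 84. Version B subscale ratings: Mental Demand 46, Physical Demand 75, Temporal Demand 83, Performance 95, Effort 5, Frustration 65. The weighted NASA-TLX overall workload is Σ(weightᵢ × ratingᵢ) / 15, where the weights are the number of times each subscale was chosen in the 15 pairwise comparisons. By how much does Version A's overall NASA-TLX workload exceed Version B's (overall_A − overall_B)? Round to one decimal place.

Version A weighted sum = 1·35 + 3·48 + 4·55 + 2·71 + 1·11 + 4·84 = 35 + 144 + 220 + 142 + 11 + 336 = 888; overall_A = 888/15 = 59.2000.
Version B weighted sum = 1·46 + 3·75 + 4·83 + 2·95 + 1·5 + 4·65 = 46 + 225 + 332 + 190 + 5 + 260 = 1058; overall_B = 1058/15 = 70.5333.
Difference = 59.2000 − 70.5333 = -11.3333 ≈ -11.3.

-11.3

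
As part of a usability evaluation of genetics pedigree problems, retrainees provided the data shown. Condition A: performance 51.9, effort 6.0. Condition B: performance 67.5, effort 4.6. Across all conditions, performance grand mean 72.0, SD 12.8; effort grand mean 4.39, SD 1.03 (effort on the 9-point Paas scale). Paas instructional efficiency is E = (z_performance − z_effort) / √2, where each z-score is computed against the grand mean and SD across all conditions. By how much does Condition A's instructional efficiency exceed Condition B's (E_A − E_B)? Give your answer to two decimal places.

Condition A: z_P = (51.9 − 72.0)/12.8 = -1.5703; z_E = (6.0 − 4.39)/1.03 = 1.5631; E_A = (-1.5703 − 1.5631)/√2 = -2.2156.
Condition B: z_P = (67.5 − 72.0)/12.8 = -0.3516; z_E = (4.6 − 4.39)/1.03 = 0.2039; E_B = (-0.3516 − 0.2039)/√2 = -0.3928.
E_A − E_B = -2.2156 − (-0.3928) = -1.8228 ≈ -1.82.

-1.82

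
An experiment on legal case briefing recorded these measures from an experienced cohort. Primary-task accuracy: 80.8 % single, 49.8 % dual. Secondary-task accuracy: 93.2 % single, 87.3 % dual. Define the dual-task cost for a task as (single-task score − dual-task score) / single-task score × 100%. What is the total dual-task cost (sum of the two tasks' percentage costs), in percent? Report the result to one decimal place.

Primary cost = (80.8 − 49.8) / 80.8 × 100% = 38.3663%.
Secondary cost = (93.2 − 87.3) / 93.2 × 100% = 6.3305%.
Total = 38.3663% + 6.3305% = 44.6968% ≈ 44.7%.

44.7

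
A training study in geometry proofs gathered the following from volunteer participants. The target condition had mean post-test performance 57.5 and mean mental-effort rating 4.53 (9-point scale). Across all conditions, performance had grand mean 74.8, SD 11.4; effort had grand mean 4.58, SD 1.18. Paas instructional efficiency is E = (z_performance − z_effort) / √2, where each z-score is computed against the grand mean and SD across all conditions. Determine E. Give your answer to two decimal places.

-1.04

z_performance = (57.5 − 74.8) / 11.4 = -17.3000 / 11.4 = -1.5175.
z_effort = (4.53 − 4.58) / 1.18 = -0.0500 / 1.18 = -0.0424.
z_P − z_E = -1.5175 − (-0.0424) = -1.4751.
E = -1.4751 / √2 = -1.4751 / 1.41421 = -1.0431 ≈ -1.04.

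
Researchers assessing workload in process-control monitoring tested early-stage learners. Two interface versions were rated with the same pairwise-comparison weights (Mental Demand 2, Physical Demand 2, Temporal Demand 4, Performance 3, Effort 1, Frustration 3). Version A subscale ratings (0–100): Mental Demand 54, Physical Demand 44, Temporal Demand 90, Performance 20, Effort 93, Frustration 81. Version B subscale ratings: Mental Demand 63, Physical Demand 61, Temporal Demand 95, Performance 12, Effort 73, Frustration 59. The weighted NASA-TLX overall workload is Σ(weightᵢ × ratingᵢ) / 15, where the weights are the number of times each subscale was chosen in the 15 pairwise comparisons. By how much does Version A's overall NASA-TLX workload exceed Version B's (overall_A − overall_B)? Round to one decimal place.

2.5

Version A weighted sum = 2·54 + 2·44 + 4·90 + 3·20 + 1·93 + 3·81 = 108 + 88 + 360 + 60 + 93 + 243 = 952; overall_A = 952/15 = 63.4667.
Version B weighted sum = 2·63 + 2·61 + 4·95 + 3·12 + 1·73 + 3·59 = 126 + 122 + 380 + 36 + 73 + 177 = 914; overall_B = 914/15 = 60.9333.
Difference = 63.4667 − 60.9333 = 2.5334 ≈ 2.5.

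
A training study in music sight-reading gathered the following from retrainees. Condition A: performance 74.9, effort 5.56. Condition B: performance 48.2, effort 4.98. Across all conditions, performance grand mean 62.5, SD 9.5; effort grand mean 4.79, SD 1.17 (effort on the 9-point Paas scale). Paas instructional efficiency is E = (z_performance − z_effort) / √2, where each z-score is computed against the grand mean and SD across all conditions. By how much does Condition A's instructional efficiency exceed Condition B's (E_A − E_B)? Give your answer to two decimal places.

Condition A: z_P = (74.9 − 62.5)/9.5 = 1.3053; z_E = (5.56 − 4.79)/1.17 = 0.6581; E_A = (1.3053 − 0.6581)/√2 = 0.4576.
Condition B: z_P = (48.2 − 62.5)/9.5 = -1.5053; z_E = (4.98 − 4.79)/1.17 = 0.1624; E_B = (-1.5053 − 0.1624)/√2 = -1.1792.
E_A − E_B = 0.4576 − (-1.1792) = 1.6368 ≈ 1.64.

1.64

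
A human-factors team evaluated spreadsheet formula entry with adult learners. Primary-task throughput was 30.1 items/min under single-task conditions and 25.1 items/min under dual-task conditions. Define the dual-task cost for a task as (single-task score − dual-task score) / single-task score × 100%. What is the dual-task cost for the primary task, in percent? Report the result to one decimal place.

Cost = (30.1 − 25.1) / 30.1 × 100%
     = 5.0000 / 30.1 × 100% = 16.6113%.
≈ 16.6%.

16.6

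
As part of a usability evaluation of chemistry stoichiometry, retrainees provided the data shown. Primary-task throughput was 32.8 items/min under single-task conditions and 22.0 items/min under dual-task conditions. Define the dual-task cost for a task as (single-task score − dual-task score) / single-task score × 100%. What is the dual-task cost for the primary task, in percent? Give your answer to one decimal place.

32.9

Cost = (32.8 − 22.0) / 32.8 × 100%
     = 10.8000 / 32.8 × 100% = 32.9268%.
≈ 32.9%.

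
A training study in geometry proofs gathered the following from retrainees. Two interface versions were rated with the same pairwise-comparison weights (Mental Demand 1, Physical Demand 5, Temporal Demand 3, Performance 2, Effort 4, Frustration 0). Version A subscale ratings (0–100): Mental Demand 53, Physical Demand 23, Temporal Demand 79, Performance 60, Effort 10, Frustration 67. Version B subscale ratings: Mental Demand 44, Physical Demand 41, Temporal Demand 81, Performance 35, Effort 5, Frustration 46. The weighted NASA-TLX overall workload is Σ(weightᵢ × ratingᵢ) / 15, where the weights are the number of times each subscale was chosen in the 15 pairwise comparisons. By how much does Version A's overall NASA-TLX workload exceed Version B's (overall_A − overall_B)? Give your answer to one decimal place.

-1.1

Version A weighted sum = 1·53 + 5·23 + 3·79 + 2·60 + 4·10 + 0·67 = 53 + 115 + 237 + 120 + 40 + 0 = 565; overall_A = 565/15 = 37.6667.
Version B weighted sum = 1·44 + 5·41 + 3·81 + 2·35 + 4·5 + 0·46 = 44 + 205 + 243 + 70 + 20 + 0 = 582; overall_B = 582/15 = 38.8000.
Difference = 37.6667 − 38.8000 = -1.1333 ≈ -1.1.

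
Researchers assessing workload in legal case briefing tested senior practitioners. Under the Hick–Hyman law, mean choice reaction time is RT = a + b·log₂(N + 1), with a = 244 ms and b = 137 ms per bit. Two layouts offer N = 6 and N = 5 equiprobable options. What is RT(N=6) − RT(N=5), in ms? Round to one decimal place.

30.5

RT(6) = 244 + 137·log₂(7) = 244 + 137·2.8074 = 628.6138 ms.
RT(5) = 244 + 137·log₂(6) = 244 + 137·2.5850 = 598.1450 ms.
Difference = 628.6138 − 598.1450 = 30.4688 ≈ 30.5 ms.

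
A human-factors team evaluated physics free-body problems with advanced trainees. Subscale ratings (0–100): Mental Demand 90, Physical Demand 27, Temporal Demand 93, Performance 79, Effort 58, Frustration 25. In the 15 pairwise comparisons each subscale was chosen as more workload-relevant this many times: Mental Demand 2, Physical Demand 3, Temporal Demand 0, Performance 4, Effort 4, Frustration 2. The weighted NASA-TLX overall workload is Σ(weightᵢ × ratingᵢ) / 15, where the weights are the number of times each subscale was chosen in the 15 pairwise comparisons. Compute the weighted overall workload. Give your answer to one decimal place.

The tallies are the weights (they sum to 15).
Weighted sum = 2·90 + 3·27 + 0·93 + 4·79 + 4·58 + 2·25
            = 180 + 81 + 0 + 316 + 232 + 50 = 859.
Overall workload = 859 / 15 = 57.2667 ≈ 57.3.

57.3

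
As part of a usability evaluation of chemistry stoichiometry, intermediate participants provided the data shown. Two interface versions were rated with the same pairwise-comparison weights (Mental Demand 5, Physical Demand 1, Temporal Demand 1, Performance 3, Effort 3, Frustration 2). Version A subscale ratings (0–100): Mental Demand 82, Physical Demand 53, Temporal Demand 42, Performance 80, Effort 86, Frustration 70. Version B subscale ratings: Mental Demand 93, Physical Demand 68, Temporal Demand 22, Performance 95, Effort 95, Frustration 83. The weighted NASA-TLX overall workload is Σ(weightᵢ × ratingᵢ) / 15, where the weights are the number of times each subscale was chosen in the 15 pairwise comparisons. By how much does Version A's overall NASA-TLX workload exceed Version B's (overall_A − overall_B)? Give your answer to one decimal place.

-9.9

Version A weighted sum = 5·82 + 1·53 + 1·42 + 3·80 + 3·86 + 2·70 = 410 + 53 + 42 + 240 + 258 + 140 = 1143; overall_A = 1143/15 = 76.2000.
Version B weighted sum = 5·93 + 1·68 + 1·22 + 3·95 + 3·95 + 2·83 = 465 + 68 + 22 + 285 + 285 + 166 = 1291; overall_B = 1291/15 = 86.0667.
Difference = 76.2000 − 86.0667 = -9.8667 ≈ -9.9.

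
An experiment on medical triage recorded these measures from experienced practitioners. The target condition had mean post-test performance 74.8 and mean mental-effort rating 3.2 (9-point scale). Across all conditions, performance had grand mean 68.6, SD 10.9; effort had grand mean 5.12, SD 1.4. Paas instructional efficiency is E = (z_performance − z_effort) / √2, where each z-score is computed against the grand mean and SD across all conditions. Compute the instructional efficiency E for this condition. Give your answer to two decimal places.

1.37

z_performance = (74.8 − 68.6) / 10.9 = 6.2000 / 10.9 = 0.5688.
z_effort = (3.2 − 5.12) / 1.4 = -1.9200 / 1.4 = -1.3714.
z_P − z_E = 0.5688 − (-1.3714) = 1.9402.
E = 1.9402 / √2 = 1.9402 / 1.41421 = 1.3719 ≈ 1.37.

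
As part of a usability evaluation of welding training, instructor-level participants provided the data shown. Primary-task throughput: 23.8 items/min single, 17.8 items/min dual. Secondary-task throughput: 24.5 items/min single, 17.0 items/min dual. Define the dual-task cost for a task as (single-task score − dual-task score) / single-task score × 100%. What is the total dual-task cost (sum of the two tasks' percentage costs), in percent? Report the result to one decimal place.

55.8

Primary cost = (23.8 − 17.8) / 23.8 × 100% = 25.2101%.
Secondary cost = (24.5 − 17.0) / 24.5 × 100% = 30.6122%.
Total = 25.2101% + 30.6122% = 55.8223% ≈ 55.8%.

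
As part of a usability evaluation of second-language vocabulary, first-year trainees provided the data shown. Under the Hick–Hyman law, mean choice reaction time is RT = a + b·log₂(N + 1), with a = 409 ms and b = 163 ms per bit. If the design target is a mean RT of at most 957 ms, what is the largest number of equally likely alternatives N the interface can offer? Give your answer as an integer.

9

Set 409 + 163·log₂(N + 1) ≤ 957.
log₂(N + 1) ≤ (957 − 409) / 163 = 3.3620.
N + 1 ≤ 2^3.3620 = 10.2817.
N ≤ 9.2817, so the largest integer N is 9.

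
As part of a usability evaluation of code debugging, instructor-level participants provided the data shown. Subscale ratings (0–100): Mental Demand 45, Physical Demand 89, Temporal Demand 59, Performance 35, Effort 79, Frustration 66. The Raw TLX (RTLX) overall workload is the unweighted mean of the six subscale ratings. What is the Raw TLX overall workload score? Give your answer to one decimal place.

Sum of ratings = 45 + 89 + 59 + 35 + 79 + 66 = 373.
RTLX = 373 / 6 = 62.1667 ≈ 62.2.

62.2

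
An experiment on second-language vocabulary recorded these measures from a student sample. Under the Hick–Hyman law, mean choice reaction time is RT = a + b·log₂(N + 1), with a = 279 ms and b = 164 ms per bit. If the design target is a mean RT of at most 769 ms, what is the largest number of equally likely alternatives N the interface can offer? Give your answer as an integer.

Set 279 + 164·log₂(N + 1) ≤ 769.
log₂(N + 1) ≤ (769 − 279) / 164 = 2.9878.
N + 1 ≤ 2^2.9878 = 7.9326.
N ≤ 6.9326, so the largest integer N is 6.

6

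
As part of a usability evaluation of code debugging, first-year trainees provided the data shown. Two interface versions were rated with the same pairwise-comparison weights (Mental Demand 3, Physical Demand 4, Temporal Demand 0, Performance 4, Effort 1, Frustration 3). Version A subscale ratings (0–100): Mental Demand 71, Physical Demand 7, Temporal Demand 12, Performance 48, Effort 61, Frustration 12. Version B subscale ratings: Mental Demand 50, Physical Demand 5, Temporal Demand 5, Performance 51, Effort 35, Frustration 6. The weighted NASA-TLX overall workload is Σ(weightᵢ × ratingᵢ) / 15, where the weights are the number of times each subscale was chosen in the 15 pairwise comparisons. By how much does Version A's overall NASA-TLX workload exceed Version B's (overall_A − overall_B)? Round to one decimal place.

Version A weighted sum = 3·71 + 4·7 + 0·12 + 4·48 + 1·61 + 3·12 = 213 + 28 + 0 + 192 + 61 + 36 = 530; overall_A = 530/15 = 35.3333.
Version B weighted sum = 3·50 + 4·5 + 0·5 + 4·51 + 1·35 + 3·6 = 150 + 20 + 0 + 204 + 35 + 18 = 427; overall_B = 427/15 = 28.4667.
Difference = 35.3333 − 28.4667 = 6.8666 ≈ 6.9.

6.9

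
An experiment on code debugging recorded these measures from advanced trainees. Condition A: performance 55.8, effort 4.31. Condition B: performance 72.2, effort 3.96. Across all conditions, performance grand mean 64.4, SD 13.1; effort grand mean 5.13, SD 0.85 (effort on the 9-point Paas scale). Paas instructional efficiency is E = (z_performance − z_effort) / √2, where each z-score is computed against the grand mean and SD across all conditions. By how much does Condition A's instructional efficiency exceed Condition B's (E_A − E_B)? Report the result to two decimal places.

-1.18

Condition A: z_P = (55.8 − 64.4)/13.1 = -0.6565; z_E = (4.31 − 5.13)/0.85 = -0.9647; E_A = (-0.6565 − (-0.9647))/√2 = 0.2179.
Condition B: z_P = (72.2 − 64.4)/13.1 = 0.5954; z_E = (3.96 − 5.13)/0.85 = -1.3765; E_B = (0.5954 − (-1.3765))/√2 = 1.3943.
E_A − E_B = 0.2179 − 1.3943 = -1.1764 ≈ -1.18.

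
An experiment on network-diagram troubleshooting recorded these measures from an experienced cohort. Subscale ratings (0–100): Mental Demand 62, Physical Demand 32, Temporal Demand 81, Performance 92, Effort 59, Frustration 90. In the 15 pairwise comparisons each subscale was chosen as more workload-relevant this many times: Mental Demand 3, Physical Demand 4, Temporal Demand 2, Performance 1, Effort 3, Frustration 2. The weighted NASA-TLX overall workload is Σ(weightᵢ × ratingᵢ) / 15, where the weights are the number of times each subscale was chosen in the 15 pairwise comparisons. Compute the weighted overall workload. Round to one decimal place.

61.7

The tallies are the weights (they sum to 15).
Weighted sum = 3·62 + 4·32 + 2·81 + 1·92 + 3·59 + 2·90
            = 186 + 128 + 162 + 92 + 177 + 180 = 925.
Overall workload = 925 / 15 = 61.6667 ≈ 61.7.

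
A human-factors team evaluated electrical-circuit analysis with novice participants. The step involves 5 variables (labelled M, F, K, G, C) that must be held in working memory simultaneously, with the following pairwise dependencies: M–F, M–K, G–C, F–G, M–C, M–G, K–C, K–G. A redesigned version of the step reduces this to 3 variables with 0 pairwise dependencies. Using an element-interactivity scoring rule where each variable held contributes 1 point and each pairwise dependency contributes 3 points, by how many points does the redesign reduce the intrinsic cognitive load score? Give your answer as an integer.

26

Original: 5 × 1 + 8 × 3 = 5 + 24 = 29.
Redesigned: 3 × 1 + 0 × 3 = 3 + 0 = 3.
Reduction = 29 − 3 = 26.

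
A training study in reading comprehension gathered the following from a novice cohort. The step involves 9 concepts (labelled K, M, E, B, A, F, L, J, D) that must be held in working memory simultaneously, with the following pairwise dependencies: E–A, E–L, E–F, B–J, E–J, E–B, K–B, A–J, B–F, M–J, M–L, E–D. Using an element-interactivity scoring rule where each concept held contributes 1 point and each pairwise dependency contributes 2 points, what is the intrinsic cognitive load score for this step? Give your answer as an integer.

33

Count of concepts held simultaneously: 9.
Count of pairwise dependencies listed: 12.
Element contribution: 9 × 1 = 9.
Interaction contribution: 12 × 2 = 24.
Intrinsic load = 9 + 24 = 33.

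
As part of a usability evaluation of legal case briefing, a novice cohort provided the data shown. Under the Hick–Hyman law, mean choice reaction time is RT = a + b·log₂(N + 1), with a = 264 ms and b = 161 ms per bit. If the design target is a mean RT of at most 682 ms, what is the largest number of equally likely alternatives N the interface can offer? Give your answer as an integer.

Set 264 + 161·log₂(N + 1) ≤ 682.
log₂(N + 1) ≤ (682 − 264) / 161 = 2.5963.
N + 1 ≤ 2^2.5963 = 6.0473.
N ≤ 5.0473, so the largest integer N is 5.

5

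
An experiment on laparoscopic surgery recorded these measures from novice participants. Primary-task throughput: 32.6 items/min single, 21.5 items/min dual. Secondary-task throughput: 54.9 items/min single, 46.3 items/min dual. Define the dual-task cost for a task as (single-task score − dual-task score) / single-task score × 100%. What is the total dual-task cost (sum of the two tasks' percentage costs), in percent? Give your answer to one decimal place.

Primary cost = (32.6 − 21.5) / 32.6 × 100% = 34.0491%.
Secondary cost = (54.9 − 46.3) / 54.9 × 100% = 15.6648%.
Total = 34.0491% + 15.6648% = 49.7139% ≈ 49.7%.

49.7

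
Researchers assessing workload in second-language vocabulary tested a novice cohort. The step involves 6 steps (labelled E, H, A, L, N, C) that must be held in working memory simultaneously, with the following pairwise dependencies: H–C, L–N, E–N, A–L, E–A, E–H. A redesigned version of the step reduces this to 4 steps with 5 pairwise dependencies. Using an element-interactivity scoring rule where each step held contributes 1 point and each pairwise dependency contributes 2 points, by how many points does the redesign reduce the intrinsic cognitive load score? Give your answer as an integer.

Original: 6 × 1 + 6 × 2 = 6 + 12 = 18.
Redesigned: 4 × 1 + 5 × 2 = 4 + 10 = 14.
Reduction = 18 − 14 = 4.

4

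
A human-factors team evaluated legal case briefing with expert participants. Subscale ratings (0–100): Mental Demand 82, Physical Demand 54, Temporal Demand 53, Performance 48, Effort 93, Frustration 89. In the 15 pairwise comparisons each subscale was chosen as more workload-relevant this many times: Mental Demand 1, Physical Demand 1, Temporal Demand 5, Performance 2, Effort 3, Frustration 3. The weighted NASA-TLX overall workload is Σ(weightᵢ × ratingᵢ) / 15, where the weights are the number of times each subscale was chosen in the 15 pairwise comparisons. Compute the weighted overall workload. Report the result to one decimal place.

69.5

The tallies are the weights (they sum to 15).
Weighted sum = 1·82 + 1·54 + 5·53 + 2·48 + 3·93 + 3·89
            = 82 + 54 + 265 + 96 + 279 + 267 = 1043.
Overall workload = 1043 / 15 = 69.5333 ≈ 69.5.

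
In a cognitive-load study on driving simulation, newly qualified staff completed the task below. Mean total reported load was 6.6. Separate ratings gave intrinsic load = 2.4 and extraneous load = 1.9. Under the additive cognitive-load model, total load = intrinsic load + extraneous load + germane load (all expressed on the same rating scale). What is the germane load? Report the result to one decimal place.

germane load = total − intrinsic − extraneous
             = 6.6 − 2.4 − 1.9 = 2.3.

2.3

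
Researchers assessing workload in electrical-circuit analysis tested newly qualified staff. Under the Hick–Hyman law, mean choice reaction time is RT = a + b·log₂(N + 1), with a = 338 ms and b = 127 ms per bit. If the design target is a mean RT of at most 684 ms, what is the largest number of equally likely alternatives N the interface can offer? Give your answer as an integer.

Set 338 + 127·log₂(N + 1) ≤ 684.
log₂(N + 1) ≤ (684 − 338) / 127 = 2.7244.
N + 1 ≤ 2^2.7244 = 6.6089.
N ≤ 5.6089, so the largest integer N is 5.

5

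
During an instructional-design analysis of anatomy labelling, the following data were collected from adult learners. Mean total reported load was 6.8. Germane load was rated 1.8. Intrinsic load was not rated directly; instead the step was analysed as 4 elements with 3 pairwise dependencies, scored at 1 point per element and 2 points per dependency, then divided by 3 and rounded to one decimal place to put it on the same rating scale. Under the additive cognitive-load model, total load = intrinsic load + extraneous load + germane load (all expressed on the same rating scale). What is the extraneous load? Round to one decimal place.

Intrinsic (element-interactivity): (4 × 1 + 3 × 2) / 3 = 10 / 3 = 3.3333 → 3.3.
extraneous load = total − intrinsic − germane
             = 6.8 − 3.3 − 1.8 = 1.7.

1.7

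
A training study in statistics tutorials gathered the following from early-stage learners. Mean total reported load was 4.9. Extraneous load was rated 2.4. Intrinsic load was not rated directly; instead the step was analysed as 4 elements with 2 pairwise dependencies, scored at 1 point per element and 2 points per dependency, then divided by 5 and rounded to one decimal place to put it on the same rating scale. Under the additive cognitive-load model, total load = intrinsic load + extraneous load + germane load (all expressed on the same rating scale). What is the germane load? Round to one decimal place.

0.9

Intrinsic (element-interactivity): (4 × 1 + 2 × 2) / 5 = 8 / 5 = 1.6000 → 1.6.
germane load = total − intrinsic − extraneous
             = 4.9 − 1.6 − 2.4 = 0.9.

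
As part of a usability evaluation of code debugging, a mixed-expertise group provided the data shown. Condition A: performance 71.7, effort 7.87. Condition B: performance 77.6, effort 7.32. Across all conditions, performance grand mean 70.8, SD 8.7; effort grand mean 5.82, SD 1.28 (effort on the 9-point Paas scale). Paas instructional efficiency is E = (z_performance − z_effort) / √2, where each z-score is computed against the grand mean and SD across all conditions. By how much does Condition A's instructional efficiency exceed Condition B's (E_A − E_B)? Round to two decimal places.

Condition A: z_P = (71.7 − 70.8)/8.7 = 0.1034; z_E = (7.87 − 5.82)/1.28 = 1.6016; E_A = (0.1034 − 1.6016)/√2 = -1.0594.
Condition B: z_P = (77.6 − 70.8)/8.7 = 0.7816; z_E = (7.32 − 5.82)/1.28 = 1.1719; E_B = (0.7816 − 1.1719)/√2 = -0.2760.
E_A − E_B = -1.0594 − (-0.2760) = -0.7834 ≈ -0.78.

-0.78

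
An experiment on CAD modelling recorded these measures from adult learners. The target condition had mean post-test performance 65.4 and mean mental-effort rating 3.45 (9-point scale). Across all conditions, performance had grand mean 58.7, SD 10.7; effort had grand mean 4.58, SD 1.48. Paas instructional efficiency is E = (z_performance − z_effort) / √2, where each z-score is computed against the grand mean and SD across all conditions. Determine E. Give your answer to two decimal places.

z_performance = (65.4 − 58.7) / 10.7 = 6.7000 / 10.7 = 0.6262.
z_effort = (3.45 − 4.58) / 1.48 = -1.1300 / 1.48 = -0.7635.
z_P − z_E = 0.6262 − (-0.7635) = 1.3897.
E = 1.3897 / √2 = 1.3897 / 1.41421 = 0.9827 ≈ 0.98.

0.98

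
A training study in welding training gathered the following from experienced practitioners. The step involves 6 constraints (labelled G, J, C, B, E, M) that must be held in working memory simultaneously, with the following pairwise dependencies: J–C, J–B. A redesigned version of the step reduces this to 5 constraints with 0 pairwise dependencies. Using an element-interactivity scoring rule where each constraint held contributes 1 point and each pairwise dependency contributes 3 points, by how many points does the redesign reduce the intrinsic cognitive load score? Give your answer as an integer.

7

Original: 6 × 1 + 2 × 3 = 6 + 6 = 12.
Redesigned: 5 × 1 + 0 × 3 = 5 + 0 = 5.
Reduction = 12 − 5 = 7.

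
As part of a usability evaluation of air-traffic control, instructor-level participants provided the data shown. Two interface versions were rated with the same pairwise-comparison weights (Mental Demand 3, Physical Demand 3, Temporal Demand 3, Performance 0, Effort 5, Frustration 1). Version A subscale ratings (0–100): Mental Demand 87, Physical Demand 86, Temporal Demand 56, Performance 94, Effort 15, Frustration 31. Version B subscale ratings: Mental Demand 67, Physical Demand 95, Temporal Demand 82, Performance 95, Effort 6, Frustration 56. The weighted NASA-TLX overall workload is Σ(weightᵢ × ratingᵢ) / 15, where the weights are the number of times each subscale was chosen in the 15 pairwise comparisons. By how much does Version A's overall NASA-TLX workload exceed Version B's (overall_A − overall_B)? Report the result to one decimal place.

-1.7

Version A weighted sum = 3·87 + 3·86 + 3·56 + 0·94 + 5·15 + 1·31 = 261 + 258 + 168 + 0 + 75 + 31 = 793; overall_A = 793/15 = 52.8667.
Version B weighted sum = 3·67 + 3·95 + 3·82 + 0·95 + 5·6 + 1·56 = 201 + 285 + 246 + 0 + 30 + 56 = 818; overall_B = 818/15 = 54.5333.
Difference = 52.8667 − 54.5333 = -1.6666 ≈ -1.7.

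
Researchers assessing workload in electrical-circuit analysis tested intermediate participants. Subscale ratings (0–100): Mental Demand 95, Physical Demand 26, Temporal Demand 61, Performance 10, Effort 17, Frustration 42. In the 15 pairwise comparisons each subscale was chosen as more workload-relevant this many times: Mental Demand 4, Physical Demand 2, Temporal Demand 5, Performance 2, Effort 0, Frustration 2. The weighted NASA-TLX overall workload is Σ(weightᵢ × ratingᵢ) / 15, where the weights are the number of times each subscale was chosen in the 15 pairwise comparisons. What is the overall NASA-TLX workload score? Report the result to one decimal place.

The tallies are the weights (they sum to 15).
Weighted sum = 4·95 + 2·26 + 5·61 + 2·10 + 0·17 + 2·42
            = 380 + 52 + 305 + 20 + 0 + 84 = 841.
Overall workload = 841 / 15 = 56.0667 ≈ 56.1.

56.1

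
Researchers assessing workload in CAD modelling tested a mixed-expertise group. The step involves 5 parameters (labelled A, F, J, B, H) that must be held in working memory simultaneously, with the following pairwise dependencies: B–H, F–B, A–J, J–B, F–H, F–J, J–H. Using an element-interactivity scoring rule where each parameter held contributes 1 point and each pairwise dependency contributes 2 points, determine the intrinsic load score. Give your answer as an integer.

19

Count of parameters held simultaneously: 5.
Count of pairwise dependencies listed: 7.
Element contribution: 5 × 1 = 5.
Interaction contribution: 7 × 2 = 14.
Intrinsic load = 5 + 14 = 19.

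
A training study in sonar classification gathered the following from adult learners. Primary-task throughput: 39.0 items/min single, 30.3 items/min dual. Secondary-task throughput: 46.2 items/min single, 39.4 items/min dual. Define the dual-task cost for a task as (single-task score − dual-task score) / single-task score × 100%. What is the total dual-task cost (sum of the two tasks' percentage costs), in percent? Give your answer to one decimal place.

37.0

Primary cost = (39.0 − 30.3) / 39.0 × 100% = 22.3077%.
Secondary cost = (46.2 − 39.4) / 46.2 × 100% = 14.7186%.
Total = 22.3077% + 14.7186% = 37.0263% ≈ 37.0%.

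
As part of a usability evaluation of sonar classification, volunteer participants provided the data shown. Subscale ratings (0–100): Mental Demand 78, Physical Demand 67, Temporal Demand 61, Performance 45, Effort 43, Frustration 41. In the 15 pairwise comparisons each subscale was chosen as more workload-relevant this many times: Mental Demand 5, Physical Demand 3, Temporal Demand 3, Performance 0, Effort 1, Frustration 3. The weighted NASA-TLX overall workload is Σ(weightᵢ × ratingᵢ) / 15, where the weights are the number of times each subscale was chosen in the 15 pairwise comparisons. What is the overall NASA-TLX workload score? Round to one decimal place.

The tallies are the weights (they sum to 15).
Weighted sum = 5·78 + 3·67 + 3·61 + 0·45 + 1·43 + 3·41
            = 390 + 201 + 183 + 0 + 43 + 123 = 940.
Overall workload = 940 / 15 = 62.6667 ≈ 62.7.

62.7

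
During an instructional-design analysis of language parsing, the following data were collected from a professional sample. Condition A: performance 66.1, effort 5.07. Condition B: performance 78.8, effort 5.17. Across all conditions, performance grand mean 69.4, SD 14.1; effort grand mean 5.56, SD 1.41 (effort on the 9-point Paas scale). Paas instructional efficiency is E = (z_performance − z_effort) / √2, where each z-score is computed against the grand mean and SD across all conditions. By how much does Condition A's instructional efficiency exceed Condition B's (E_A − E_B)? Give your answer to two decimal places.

-0.59

Condition A: z_P = (66.1 − 69.4)/14.1 = -0.2340; z_E = (5.07 − 5.56)/1.41 = -0.3475; E_A = (-0.2340 − (-0.3475))/√2 = 0.0803.
Condition B: z_P = (78.8 − 69.4)/14.1 = 0.6667; z_E = (5.17 − 5.56)/1.41 = -0.2766; E_B = (0.6667 − (-0.2766))/√2 = 0.6670.
E_A − E_B = 0.0803 − 0.6670 = -0.5867 ≈ -0.59.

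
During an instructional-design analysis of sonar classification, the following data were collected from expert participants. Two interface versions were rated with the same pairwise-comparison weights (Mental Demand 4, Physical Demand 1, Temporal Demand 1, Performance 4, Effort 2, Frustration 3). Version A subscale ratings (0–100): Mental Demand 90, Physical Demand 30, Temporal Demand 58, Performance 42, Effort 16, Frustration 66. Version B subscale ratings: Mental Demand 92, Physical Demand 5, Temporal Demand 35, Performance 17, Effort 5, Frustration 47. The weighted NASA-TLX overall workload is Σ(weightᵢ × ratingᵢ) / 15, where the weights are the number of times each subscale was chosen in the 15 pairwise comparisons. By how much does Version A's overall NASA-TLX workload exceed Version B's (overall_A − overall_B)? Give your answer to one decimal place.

Version A weighted sum = 4·90 + 1·30 + 1·58 + 4·42 + 2·16 + 3·66 = 360 + 30 + 58 + 168 + 32 + 198 = 846; overall_A = 846/15 = 56.4000.
Version B weighted sum = 4·92 + 1·5 + 1·35 + 4·17 + 2·5 + 3·47 = 368 + 5 + 35 + 68 + 10 + 141 = 627; overall_B = 627/15 = 41.8000.
Difference = 56.4000 − 41.8000 = 14.6000 ≈ 14.6.

14.6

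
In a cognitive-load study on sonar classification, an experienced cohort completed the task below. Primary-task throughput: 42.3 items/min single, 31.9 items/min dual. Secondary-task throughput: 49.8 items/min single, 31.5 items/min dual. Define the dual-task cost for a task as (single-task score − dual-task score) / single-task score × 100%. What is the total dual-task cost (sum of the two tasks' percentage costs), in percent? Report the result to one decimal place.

61.3

Primary cost = (42.3 − 31.9) / 42.3 × 100% = 24.5863%.
Secondary cost = (49.8 − 31.5) / 49.8 × 100% = 36.7470%.
Total = 24.5863% + 36.7470% = 61.3333% ≈ 61.3%.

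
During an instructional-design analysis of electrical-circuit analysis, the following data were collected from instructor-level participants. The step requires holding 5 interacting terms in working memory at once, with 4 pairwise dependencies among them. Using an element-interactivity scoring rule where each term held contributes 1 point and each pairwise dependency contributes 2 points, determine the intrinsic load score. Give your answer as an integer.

Element contribution: 5 × 1 = 5.
Interaction contribution: 4 × 2 = 8.
Intrinsic load = 5 + 8 = 13.

13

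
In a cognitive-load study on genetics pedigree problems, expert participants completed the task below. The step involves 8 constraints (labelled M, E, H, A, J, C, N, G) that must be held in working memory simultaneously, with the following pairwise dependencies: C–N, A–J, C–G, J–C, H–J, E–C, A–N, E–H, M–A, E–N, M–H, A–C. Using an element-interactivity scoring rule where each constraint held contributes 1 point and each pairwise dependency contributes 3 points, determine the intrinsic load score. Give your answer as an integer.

Count of constraints held simultaneously: 8.
Count of pairwise dependencies listed: 12.
Element contribution: 8 × 1 = 8.
Interaction contribution: 12 × 3 = 36.
Intrinsic load = 8 + 36 = 44.

44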